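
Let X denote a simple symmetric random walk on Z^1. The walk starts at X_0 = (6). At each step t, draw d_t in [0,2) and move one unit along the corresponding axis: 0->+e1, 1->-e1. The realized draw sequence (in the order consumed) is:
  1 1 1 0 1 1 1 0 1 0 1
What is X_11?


t=0: X=(6), d=1 → -e1, X_1=(5)
t=1: X=(5), d=1 → -e1, X_2=(4)
t=2: X=(4), d=1 → -e1, X_3=(3)
t=3: X=(3), d=0 → +e1, X_4=(4)
t=4: X=(4), d=1 → -e1, X_5=(3)
t=5: X=(3), d=1 → -e1, X_6=(2)
t=6: X=(2), d=1 → -e1, X_7=(1)
t=7: X=(1), d=0 → +e1, X_8=(2)
t=8: X=(2), d=1 → -e1, X_9=(1)
t=9: X=(1), d=0 → +e1, X_10=(2)
t=10: X=(2), d=1 → -e1, X_11=(1)

(1)


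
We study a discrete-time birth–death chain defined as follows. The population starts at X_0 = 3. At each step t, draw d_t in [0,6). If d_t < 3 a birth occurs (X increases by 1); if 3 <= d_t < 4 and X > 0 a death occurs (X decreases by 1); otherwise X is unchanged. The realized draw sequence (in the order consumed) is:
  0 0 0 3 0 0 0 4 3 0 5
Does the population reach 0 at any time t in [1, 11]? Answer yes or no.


t=0: X=3, d=0 → birth, X_1=4
t=1: X=4, d=0 → birth, X_2=5
t=2: X=5, d=0 → birth, X_3=6
t=3: X=6, d=3 → death, X_4=5
t=4: X=5, d=0 → birth, X_5=6
t=5: X=6, d=0 → birth, X_6=7
t=6: X=7, d=0 → birth, X_7=8
t=7: X=8, d=4 → hold, X_8=8
t=8: X=8, d=3 → death, X_9=7
t=9: X=7, d=0 → birth, X_10=8
t=10: X=8, d=5 → hold, X_11=8

no


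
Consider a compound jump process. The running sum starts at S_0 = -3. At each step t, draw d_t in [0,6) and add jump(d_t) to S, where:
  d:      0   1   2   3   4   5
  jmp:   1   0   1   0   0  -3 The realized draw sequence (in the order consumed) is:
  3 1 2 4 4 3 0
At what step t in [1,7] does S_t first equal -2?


t=0: S=-3, d=3, jump=0, S_1=-3
t=1: S=-3, d=1, jump=0, S_2=-3
t=2: S=-3, d=2, jump=1, S_3=-2
t=3: S=-2, d=4, jump=0, S_4=-2
t=4: S=-2, d=4, jump=0, S_5=-2
t=5: S=-2, d=3, jump=0, S_6=-2
t=6: S=-2, d=0, jump=1, S_7=-1

3


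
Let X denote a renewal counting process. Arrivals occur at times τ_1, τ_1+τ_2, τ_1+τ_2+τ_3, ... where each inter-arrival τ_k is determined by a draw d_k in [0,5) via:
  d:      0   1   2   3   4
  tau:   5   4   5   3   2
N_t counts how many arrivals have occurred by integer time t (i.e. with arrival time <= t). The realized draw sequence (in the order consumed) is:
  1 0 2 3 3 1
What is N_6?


1

draw d_1=1: τ_1=4, arrival time A_1=4
draw d_2=0: τ_2=5, arrival time A_2=9
draw d_3=2: τ_3=5, arrival time A_3=14
draw d_4=3: τ_4=3, arrival time A_4=17
draw d_5=3: τ_5=3, arrival time A_5=20
draw d_6=1: τ_6=4, arrival time A_6=24
N_t over t=0..6: 0:0 1:0 2:0 3:0 4:1 5:1 6:1


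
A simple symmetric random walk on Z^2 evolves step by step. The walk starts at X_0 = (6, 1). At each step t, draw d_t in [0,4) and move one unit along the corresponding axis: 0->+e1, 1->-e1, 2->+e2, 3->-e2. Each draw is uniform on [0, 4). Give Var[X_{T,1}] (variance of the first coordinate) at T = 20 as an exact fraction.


10

Outcome values over d=0..3: [1, -1, 0, 0]
Σy = 0, Σy² = 2, M = 4
μ = 0/4 = 0,  σ² = 2/4 − (0)² = 1/2
Independent increments: Var[X_20] = 20·σ² = 20·(1/2) = 10


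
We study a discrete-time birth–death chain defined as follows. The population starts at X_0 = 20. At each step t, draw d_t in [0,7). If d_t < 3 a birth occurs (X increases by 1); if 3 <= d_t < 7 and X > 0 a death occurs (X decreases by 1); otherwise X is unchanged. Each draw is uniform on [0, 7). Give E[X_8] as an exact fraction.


132/7

X can drop by at most 1 per step and X_0 = 20 > T = 8, so X_t >= 20 − t >= 12 > 0 for every t <= 8: the floor at 0 (the 'and X > 0' condition) never binds. Hence X_8 = X_0 + Σ_{t<8} Y_t with i.i.d. increments Y_t = y(d_t) ∈ {+1, −1, 0}.
Outcome values over d=0..6: [1, 1, 1, -1, -1, -1, -1]
Σy = -1, Σy² = 7, M = 7
μ = -1/7 = -1/7,  σ² = 7/7 − (-1/7)² = 48/49
E[X_8] = 20 + 8·(-1/7) = 132/7


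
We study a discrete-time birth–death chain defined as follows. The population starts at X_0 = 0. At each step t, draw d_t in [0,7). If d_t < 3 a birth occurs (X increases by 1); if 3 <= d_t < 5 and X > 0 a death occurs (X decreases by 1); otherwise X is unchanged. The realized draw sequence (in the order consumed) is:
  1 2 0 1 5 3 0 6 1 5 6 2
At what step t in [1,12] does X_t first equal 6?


t=0: X=0, d=1 → birth, X_1=1
t=1: X=1, d=2 → birth, X_2=2
t=2: X=2, d=0 → birth, X_3=3
t=3: X=3, d=1 → birth, X_4=4
t=4: X=4, d=5 → hold, X_5=4
t=5: X=4, d=3 → death, X_6=3
t=6: X=3, d=0 → birth, X_7=4
t=7: X=4, d=6 → hold, X_8=4
t=8: X=4, d=1 → birth, X_9=5
t=9: X=5, d=5 → hold, X_10=5
t=10: X=5, d=6 → hold, X_11=5
t=11: X=5, d=2 → birth, X_12=6

12


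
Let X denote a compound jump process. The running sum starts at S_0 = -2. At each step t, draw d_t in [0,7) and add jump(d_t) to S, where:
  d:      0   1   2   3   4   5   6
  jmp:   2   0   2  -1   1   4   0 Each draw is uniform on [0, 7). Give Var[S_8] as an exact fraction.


944/49

Outcome values over d=0..6: [2, 0, 2, -1, 1, 4, 0]
Σy = 8, Σy² = 26, M = 7
μ = 8/7 = 8/7,  σ² = 26/7 − (8/7)² = 118/49
Independent increments: Var[S_8] = 8·σ² = 8·(118/49) = 944/49


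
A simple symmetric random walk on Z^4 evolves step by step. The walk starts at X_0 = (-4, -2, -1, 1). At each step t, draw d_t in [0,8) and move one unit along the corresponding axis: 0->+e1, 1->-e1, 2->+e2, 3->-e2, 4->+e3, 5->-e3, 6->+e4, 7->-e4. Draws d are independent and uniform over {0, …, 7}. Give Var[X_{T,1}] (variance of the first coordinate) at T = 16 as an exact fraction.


Outcome values over d=0..7: [1, -1, 0, 0, 0, 0, 0, 0]
Σy = 0, Σy² = 2, M = 8
μ = 0/8 = 0,  σ² = 2/8 − (0)² = 1/4
Independent increments: Var[X_16] = 16·σ² = 16·(1/4) = 4

4


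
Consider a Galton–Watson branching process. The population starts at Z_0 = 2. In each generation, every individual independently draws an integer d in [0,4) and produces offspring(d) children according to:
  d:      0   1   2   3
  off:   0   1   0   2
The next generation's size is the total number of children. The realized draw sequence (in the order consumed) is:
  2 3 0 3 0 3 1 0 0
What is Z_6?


0

gen 0: Z_0=2, draws=[2, 3], offspring=[0, 2], Z_1=2
gen 1: Z_1=2, draws=[0, 3], offspring=[0, 2], Z_2=2
gen 2: Z_2=2, draws=[0, 3], offspring=[0, 2], Z_3=2
gen 3: Z_3=2, draws=[1, 0], offspring=[1, 0], Z_4=1
gen 4: Z_4=1, draws=[0], offspring=[0], Z_5=0
gen 5: Z_5=0, draws=[], offspring=[], Z_6=0


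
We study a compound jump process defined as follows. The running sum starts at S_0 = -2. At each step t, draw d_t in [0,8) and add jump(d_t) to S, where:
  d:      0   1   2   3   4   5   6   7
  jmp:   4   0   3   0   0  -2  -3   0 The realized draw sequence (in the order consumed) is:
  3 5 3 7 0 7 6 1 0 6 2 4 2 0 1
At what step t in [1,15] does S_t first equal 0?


t=0: S=-2, d=3, jump=0, S_1=-2
t=1: S=-2, d=5, jump=-2, S_2=-4
t=2: S=-4, d=3, jump=0, S_3=-4
t=3: S=-4, d=7, jump=0, S_4=-4
t=4: S=-4, d=0, jump=4, S_5=0
t=5: S=0, d=7, jump=0, S_6=0
t=6: S=0, d=6, jump=-3, S_7=-3
t=7: S=-3, d=1, jump=0, S_8=-3
t=8: S=-3, d=0, jump=4, S_9=1
t=9: S=1, d=6, jump=-3, S_10=-2
t=10: S=-2, d=2, jump=3, S_11=1
t=11: S=1, d=4, jump=0, S_12=1
t=12: S=1, d=2, jump=3, S_13=4
t=13: S=4, d=0, jump=4, S_14=8
t=14: S=8, d=1, jump=0, S_15=8

5


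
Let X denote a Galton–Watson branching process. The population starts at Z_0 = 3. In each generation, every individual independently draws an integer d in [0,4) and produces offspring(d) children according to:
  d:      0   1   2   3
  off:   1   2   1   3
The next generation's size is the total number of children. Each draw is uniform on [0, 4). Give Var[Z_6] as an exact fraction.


20993337981/16777216

Outcome values over d=0..3: [1, 2, 1, 3]
Σy = 7, Σy² = 15, M = 4
μ = 7/4 = 7/4,  σ² = 15/4 − (7/4)² = 11/16
V_0 = 0, E_0 = 3
V_1 = 11/16·E_0 + (7/4)²·V_0 = 33/16;  E_1 = 21/4
V_2 = 11/16·E_1 + (7/4)²·V_1 = 2541/256;  E_2 = 147/16
V_3 = 11/16·E_2 + (7/4)²·V_2 = 150381/4096;  E_3 = 1029/64
V_4 = 11/16·E_3 + (7/4)²·V_3 = 8093085/65536;  E_4 = 7203/256
V_5 = 11/16·E_4 + (7/4)²·V_4 = 416844813/1048576;  E_5 = 50421/1024
V_6 = 11/16·E_5 + (7/4)²·V_5 = 20993337981/16777216;  E_6 = 352947/4096


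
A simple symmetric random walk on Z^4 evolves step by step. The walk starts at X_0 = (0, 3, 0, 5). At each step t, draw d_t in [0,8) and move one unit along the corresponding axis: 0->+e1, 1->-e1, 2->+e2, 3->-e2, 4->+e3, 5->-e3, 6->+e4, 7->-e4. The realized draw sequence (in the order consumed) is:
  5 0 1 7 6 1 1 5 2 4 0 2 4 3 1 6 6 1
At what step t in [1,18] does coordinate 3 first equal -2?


8

t=0: X=(0, 3, 0, 5), d=5 → -e3, X_1=(0, 3, -1, 5)
t=1: X=(0, 3, -1, 5), d=0 → +e1, X_2=(1, 3, -1, 5)
t=2: X=(1, 3, -1, 5), d=1 → -e1, X_3=(0, 3, -1, 5)
t=3: X=(0, 3, -1, 5), d=7 → -e4, X_4=(0, 3, -1, 4)
t=4: X=(0, 3, -1, 4), d=6 → +e4, X_5=(0, 3, -1, 5)
t=5: X=(0, 3, -1, 5), d=1 → -e1, X_6=(-1, 3, -1, 5)
t=6: X=(-1, 3, -1, 5), d=1 → -e1, X_7=(-2, 3, -1, 5)
t=7: X=(-2, 3, -1, 5), d=5 → -e3, X_8=(-2, 3, -2, 5)
t=8: X=(-2, 3, -2, 5), d=2 → +e2, X_9=(-2, 4, -2, 5)
t=9: X=(-2, 4, -2, 5), d=4 → +e3, X_10=(-2, 4, -1, 5)
t=10: X=(-2, 4, -1, 5), d=0 → +e1, X_11=(-1, 4, -1, 5)
t=11: X=(-1, 4, -1, 5), d=2 → +e2, X_12=(-1, 5, -1, 5)
t=12: X=(-1, 5, -1, 5), d=4 → +e3, X_13=(-1, 5, 0, 5)
t=13: X=(-1, 5, 0, 5), d=3 → -e2, X_14=(-1, 4, 0, 5)
t=14: X=(-1, 4, 0, 5), d=1 → -e1, X_15=(-2, 4, 0, 5)
t=15: X=(-2, 4, 0, 5), d=6 → +e4, X_16=(-2, 4, 0, 6)
t=16: X=(-2, 4, 0, 6), d=6 → +e4, X_17=(-2, 4, 0, 7)
t=17: X=(-2, 4, 0, 7), d=1 → -e1, X_18=(-3, 4, 0, 7)


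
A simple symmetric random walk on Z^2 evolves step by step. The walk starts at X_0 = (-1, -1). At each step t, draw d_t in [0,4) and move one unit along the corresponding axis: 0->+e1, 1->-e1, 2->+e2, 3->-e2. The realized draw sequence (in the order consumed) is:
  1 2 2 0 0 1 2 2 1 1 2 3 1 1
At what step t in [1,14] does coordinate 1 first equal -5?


14

t=0: X=(-1, -1), d=1 → -e1, X_1=(-2, -1)
t=1: X=(-2, -1), d=2 → +e2, X_2=(-2, 0)
t=2: X=(-2, 0), d=2 → +e2, X_3=(-2, 1)
t=3: X=(-2, 1), d=0 → +e1, X_4=(-1, 1)
t=4: X=(-1, 1), d=0 → +e1, X_5=(0, 1)
t=5: X=(0, 1), d=1 → -e1, X_6=(-1, 1)
t=6: X=(-1, 1), d=2 → +e2, X_7=(-1, 2)
t=7: X=(-1, 2), d=2 → +e2, X_8=(-1, 3)
t=8: X=(-1, 3), d=1 → -e1, X_9=(-2, 3)
t=9: X=(-2, 3), d=1 → -e1, X_10=(-3, 3)
t=10: X=(-3, 3), d=2 → +e2, X_11=(-3, 4)
t=11: X=(-3, 4), d=3 → -e2, X_12=(-3, 3)
t=12: X=(-3, 3), d=1 → -e1, X_13=(-4, 3)
t=13: X=(-4, 3), d=1 → -e1, X_14=(-5, 3)


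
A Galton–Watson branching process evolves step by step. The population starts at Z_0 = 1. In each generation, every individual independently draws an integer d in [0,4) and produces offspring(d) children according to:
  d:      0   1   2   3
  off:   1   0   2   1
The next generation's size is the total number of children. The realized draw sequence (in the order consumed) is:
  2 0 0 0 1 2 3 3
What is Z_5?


gen 0: Z_0=1, draws=[2], offspring=[2], Z_1=2
gen 1: Z_1=2, draws=[0, 0], offspring=[1, 1], Z_2=2
gen 2: Z_2=2, draws=[0, 1], offspring=[1, 0], Z_3=1
gen 3: Z_3=1, draws=[2], offspring=[2], Z_4=2
gen 4: Z_4=2, draws=[3, 3], offspring=[1, 1], Z_5=2

2


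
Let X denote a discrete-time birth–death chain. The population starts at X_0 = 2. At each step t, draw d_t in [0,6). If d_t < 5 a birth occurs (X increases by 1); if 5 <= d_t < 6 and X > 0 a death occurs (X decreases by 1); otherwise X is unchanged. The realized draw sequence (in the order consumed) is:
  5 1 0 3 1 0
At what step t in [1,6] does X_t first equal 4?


4

t=0: X=2, d=5 → death, X_1=1
t=1: X=1, d=1 → birth, X_2=2
t=2: X=2, d=0 → birth, X_3=3
t=3: X=3, d=3 → birth, X_4=4
t=4: X=4, d=1 → birth, X_5=5
t=5: X=5, d=0 → birth, X_6=6


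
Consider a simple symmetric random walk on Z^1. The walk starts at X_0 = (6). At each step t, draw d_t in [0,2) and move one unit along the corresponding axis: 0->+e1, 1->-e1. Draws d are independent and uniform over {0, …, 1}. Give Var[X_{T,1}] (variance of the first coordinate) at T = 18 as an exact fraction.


18

Outcome values over d=0..1: [1, -1]
Σy = 0, Σy² = 2, M = 2
μ = 0/2 = 0,  σ² = 2/2 − (0)² = 1
Independent increments: Var[X_18] = 18·σ² = 18·(1) = 18


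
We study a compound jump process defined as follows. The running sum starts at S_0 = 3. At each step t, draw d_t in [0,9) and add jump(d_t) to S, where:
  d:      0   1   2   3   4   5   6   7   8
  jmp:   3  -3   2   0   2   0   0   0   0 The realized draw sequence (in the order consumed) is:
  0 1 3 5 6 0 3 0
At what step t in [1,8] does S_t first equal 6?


t=0: S=3, d=0, jump=3, S_1=6
t=1: S=6, d=1, jump=-3, S_2=3
t=2: S=3, d=3, jump=0, S_3=3
t=3: S=3, d=5, jump=0, S_4=3
t=4: S=3, d=6, jump=0, S_5=3
t=5: S=3, d=0, jump=3, S_6=6
t=6: S=6, d=3, jump=0, S_7=6
t=7: S=6, d=0, jump=3, S_8=9

1


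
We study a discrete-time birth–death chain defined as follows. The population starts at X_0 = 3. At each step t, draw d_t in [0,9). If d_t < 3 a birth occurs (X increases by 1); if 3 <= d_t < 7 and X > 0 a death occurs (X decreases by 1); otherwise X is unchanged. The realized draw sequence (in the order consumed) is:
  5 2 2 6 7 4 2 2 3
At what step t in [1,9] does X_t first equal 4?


3

t=0: X=3, d=5 → death, X_1=2
t=1: X=2, d=2 → birth, X_2=3
t=2: X=3, d=2 → birth, X_3=4
t=3: X=4, d=6 → death, X_4=3
t=4: X=3, d=7 → hold, X_5=3
t=5: X=3, d=4 → death, X_6=2
t=6: X=2, d=2 → birth, X_7=3
t=7: X=3, d=2 → birth, X_8=4
t=8: X=4, d=3 → death, X_9=3


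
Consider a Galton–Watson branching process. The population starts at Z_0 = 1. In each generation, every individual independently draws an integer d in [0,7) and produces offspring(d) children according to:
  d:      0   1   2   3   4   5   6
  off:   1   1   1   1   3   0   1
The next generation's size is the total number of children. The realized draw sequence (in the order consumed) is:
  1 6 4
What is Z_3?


gen 0: Z_0=1, draws=[1], offspring=[1], Z_1=1
gen 1: Z_1=1, draws=[6], offspring=[1], Z_2=1
gen 2: Z_2=1, draws=[4], offspring=[3], Z_3=3

3


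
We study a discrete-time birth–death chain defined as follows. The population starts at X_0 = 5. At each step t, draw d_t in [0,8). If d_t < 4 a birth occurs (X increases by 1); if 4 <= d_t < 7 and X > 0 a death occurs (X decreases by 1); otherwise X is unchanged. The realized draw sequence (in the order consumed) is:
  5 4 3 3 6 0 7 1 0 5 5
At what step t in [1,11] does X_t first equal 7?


t=0: X=5, d=5 → death, X_1=4
t=1: X=4, d=4 → death, X_2=3
t=2: X=3, d=3 → birth, X_3=4
t=3: X=4, d=3 → birth, X_4=5
t=4: X=5, d=6 → death, X_5=4
t=5: X=4, d=0 → birth, X_6=5
t=6: X=5, d=7 → hold, X_7=5
t=7: X=5, d=1 → birth, X_8=6
t=8: X=6, d=0 → birth, X_9=7
t=9: X=7, d=5 → death, X_10=6
t=10: X=6, d=5 → death, X_11=5

9


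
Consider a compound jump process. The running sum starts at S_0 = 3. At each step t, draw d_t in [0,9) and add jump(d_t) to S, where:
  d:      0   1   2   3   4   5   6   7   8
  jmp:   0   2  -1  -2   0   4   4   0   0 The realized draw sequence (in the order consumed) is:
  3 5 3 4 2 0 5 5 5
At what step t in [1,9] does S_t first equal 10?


8

t=0: S=3, d=3, jump=-2, S_1=1
t=1: S=1, d=5, jump=4, S_2=5
t=2: S=5, d=3, jump=-2, S_3=3
t=3: S=3, d=4, jump=0, S_4=3
t=4: S=3, d=2, jump=-1, S_5=2
t=5: S=2, d=0, jump=0, S_6=2
t=6: S=2, d=5, jump=4, S_7=6
t=7: S=6, d=5, jump=4, S_8=10
t=8: S=10, d=5, jump=4, S_9=14


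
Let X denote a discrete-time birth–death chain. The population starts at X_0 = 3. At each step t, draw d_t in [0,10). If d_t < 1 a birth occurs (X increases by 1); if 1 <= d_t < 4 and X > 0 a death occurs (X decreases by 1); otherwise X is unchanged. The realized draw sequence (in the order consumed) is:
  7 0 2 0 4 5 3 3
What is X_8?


2

t=0: X=3, d=7 → hold, X_1=3
t=1: X=3, d=0 → birth, X_2=4
t=2: X=4, d=2 → death, X_3=3
t=3: X=3, d=0 → birth, X_4=4
t=4: X=4, d=4 → hold, X_5=4
t=5: X=4, d=5 → hold, X_6=4
t=6: X=4, d=3 → death, X_7=3
t=7: X=3, d=3 → death, X_8=2


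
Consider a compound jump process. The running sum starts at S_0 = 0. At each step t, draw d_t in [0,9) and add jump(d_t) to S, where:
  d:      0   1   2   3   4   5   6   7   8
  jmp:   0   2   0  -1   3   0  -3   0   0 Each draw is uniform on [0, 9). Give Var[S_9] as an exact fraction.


206/9

Outcome values over d=0..8: [0, 2, 0, -1, 3, 0, -3, 0, 0]
Σy = 1, Σy² = 23, M = 9
μ = 1/9 = 1/9,  σ² = 23/9 − (1/9)² = 206/81
Independent increments: Var[S_9] = 9·σ² = 9·(206/81) = 206/9


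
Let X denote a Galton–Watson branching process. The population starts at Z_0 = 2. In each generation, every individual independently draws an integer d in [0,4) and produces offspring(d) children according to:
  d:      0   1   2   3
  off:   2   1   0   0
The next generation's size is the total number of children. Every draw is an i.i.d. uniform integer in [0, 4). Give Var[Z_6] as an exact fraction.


8999991/8388608

Outcome values over d=0..3: [2, 1, 0, 0]
Σy = 3, Σy² = 5, M = 4
μ = 3/4 = 3/4,  σ² = 5/4 − (3/4)² = 11/16
V_0 = 0, E_0 = 2
V_1 = 11/16·E_0 + (3/4)²·V_0 = 11/8;  E_1 = 3/2
V_2 = 11/16·E_1 + (3/4)²·V_1 = 231/128;  E_2 = 9/8
V_3 = 11/16·E_2 + (3/4)²·V_2 = 3663/2048;  E_3 = 27/32
V_4 = 11/16·E_3 + (3/4)²·V_3 = 51975/32768;  E_4 = 81/128
V_5 = 11/16·E_4 + (3/4)²·V_4 = 695871/524288;  E_5 = 243/512
V_6 = 11/16·E_5 + (3/4)²·V_5 = 8999991/8388608;  E_6 = 729/2048


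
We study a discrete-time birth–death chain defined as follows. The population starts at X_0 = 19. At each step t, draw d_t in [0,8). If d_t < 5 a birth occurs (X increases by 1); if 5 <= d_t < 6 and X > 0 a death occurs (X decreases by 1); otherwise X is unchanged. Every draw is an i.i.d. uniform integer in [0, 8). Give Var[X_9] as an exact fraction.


X can drop by at most 1 per step and X_0 = 19 > T = 9, so X_t >= 19 − t >= 10 > 0 for every t <= 9: the floor at 0 (the 'and X > 0' condition) never binds. Hence X_9 = X_0 + Σ_{t<9} Y_t with i.i.d. increments Y_t = y(d_t) ∈ {+1, −1, 0}.
Outcome values over d=0..7: [1, 1, 1, 1, 1, -1, 0, 0]
Σy = 4, Σy² = 6, M = 8
μ = 4/8 = 1/2,  σ² = 6/8 − (1/2)² = 1/2
Independent increments: Var[X_9] = 9·σ² = 9·(1/2) = 9/2

9/2


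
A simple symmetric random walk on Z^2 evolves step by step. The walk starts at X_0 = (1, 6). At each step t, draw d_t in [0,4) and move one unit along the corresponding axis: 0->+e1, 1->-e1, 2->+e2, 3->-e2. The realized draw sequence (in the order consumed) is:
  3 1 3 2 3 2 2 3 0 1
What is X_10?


(0, 5)

t=0: X=(1, 6), d=3 → -e2, X_1=(1, 5)
t=1: X=(1, 5), d=1 → -e1, X_2=(0, 5)
t=2: X=(0, 5), d=3 → -e2, X_3=(0, 4)
t=3: X=(0, 4), d=2 → +e2, X_4=(0, 5)
t=4: X=(0, 5), d=3 → -e2, X_5=(0, 4)
t=5: X=(0, 4), d=2 → +e2, X_6=(0, 5)
t=6: X=(0, 5), d=2 → +e2, X_7=(0, 6)
t=7: X=(0, 6), d=3 → -e2, X_8=(0, 5)
t=8: X=(0, 5), d=0 → +e1, X_9=(1, 5)
t=9: X=(1, 5), d=1 → -e1, X_10=(0, 5)


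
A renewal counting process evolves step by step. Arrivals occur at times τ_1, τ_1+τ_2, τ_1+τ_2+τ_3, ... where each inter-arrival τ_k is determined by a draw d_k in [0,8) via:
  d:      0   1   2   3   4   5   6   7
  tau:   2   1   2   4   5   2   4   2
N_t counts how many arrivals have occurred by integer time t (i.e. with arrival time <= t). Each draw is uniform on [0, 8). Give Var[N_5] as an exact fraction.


536035375/1073741824

Inter-arrival values over d=0..7: [2, 1, 2, 4, 5, 2, 4, 2]
Each d has probability 1/8, so the pmf of τ is: f(1) = 1/8, f(2) = 1/2, f(4) = 1/4, f(5) = 1/8
Let p_n(j) = P(N_n = j), with p_0 = [1]. Condition on τ_1: p_n(0) = P(τ > n), and for j >= 1, p_n(j) = Σ_{k<=n} f(k)·p_{n−k}(j−1)
p_1 = [7/8, 1/8]  (j = 0..1)
p_2 = [3/8, 39/64, 1/64]  (j = 0..2)
p_3 = [3/8, 31/64, 71/512, 1/512]  (j = 0..3)
p_4 = [1/8, 31/64, 187/512, 103/4096, 1/4096]  (j = 0..4)
p_5 = [0, 35/64, 171/512, 471/4096, 135/32768, 1/32768]  (j = 0..5)
E[N_5] = Σ j·p_5(j) = 51657/32768;  E[N_5²] = Σ j²·p_5(j) = 97793/32768
Var[N_5] = 97793/32768 − (51657/32768)² = 536035375/1073741824


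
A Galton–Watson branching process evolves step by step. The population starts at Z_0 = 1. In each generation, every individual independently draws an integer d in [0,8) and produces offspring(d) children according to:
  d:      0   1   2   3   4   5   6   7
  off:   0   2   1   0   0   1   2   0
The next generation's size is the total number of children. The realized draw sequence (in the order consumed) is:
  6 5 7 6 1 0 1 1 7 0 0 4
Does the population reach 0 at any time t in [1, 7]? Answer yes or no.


gen 0: Z_0=1, draws=[6], offspring=[2], Z_1=2
gen 1: Z_1=2, draws=[5, 7], offspring=[1, 0], Z_2=1
gen 2: Z_2=1, draws=[6], offspring=[2], Z_3=2
gen 3: Z_3=2, draws=[1, 0], offspring=[2, 0], Z_4=2
gen 4: Z_4=2, draws=[1, 1], offspring=[2, 2], Z_5=4
gen 5: Z_5=4, draws=[7, 0, 0, 4], offspring=[0, 0, 0, 0], Z_6=0
gen 6: Z_6=0, draws=[], offspring=[], Z_7=0

yes


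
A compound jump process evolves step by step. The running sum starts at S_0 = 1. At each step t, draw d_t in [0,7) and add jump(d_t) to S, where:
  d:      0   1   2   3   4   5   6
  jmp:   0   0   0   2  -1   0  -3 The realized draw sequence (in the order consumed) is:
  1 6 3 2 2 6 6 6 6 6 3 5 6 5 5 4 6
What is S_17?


t=0: S=1, d=1, jump=0, S_1=1
t=1: S=1, d=6, jump=-3, S_2=-2
t=2: S=-2, d=3, jump=2, S_3=0
t=3: S=0, d=2, jump=0, S_4=0
t=4: S=0, d=2, jump=0, S_5=0
t=5: S=0, d=6, jump=-3, S_6=-3
t=6: S=-3, d=6, jump=-3, S_7=-6
t=7: S=-6, d=6, jump=-3, S_8=-9
t=8: S=-9, d=6, jump=-3, S_9=-12
t=9: S=-12, d=6, jump=-3, S_10=-15
t=10: S=-15, d=3, jump=2, S_11=-13
t=11: S=-13, d=5, jump=0, S_12=-13
t=12: S=-13, d=6, jump=-3, S_13=-16
t=13: S=-16, d=5, jump=0, S_14=-16
t=14: S=-16, d=5, jump=0, S_15=-16
t=15: S=-16, d=4, jump=-1, S_16=-17
t=16: S=-17, d=6, jump=-3, S_17=-20

-20


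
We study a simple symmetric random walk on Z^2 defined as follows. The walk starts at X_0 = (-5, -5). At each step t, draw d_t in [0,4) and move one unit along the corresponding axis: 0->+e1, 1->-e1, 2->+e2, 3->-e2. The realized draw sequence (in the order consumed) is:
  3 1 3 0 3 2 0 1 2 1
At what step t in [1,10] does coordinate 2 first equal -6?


t=0: X=(-5, -5), d=3 → -e2, X_1=(-5, -6)
t=1: X=(-5, -6), d=1 → -e1, X_2=(-6, -6)
t=2: X=(-6, -6), d=3 → -e2, X_3=(-6, -7)
t=3: X=(-6, -7), d=0 → +e1, X_4=(-5, -7)
t=4: X=(-5, -7), d=3 → -e2, X_5=(-5, -8)
t=5: X=(-5, -8), d=2 → +e2, X_6=(-5, -7)
t=6: X=(-5, -7), d=0 → +e1, X_7=(-4, -7)
t=7: X=(-4, -7), d=1 → -e1, X_8=(-5, -7)
t=8: X=(-5, -7), d=2 → +e2, X_9=(-5, -6)
t=9: X=(-5, -6), d=1 → -e1, X_10=(-6, -6)

1


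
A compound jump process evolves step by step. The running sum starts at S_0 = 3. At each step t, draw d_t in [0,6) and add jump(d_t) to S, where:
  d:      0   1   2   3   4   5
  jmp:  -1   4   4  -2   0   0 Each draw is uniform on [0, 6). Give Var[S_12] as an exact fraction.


Outcome values over d=0..5: [-1, 4, 4, -2, 0, 0]
Σy = 5, Σy² = 37, M = 6
μ = 5/6 = 5/6,  σ² = 37/6 − (5/6)² = 197/36
Independent increments: Var[S_12] = 12·σ² = 12·(197/36) = 197/3

197/3


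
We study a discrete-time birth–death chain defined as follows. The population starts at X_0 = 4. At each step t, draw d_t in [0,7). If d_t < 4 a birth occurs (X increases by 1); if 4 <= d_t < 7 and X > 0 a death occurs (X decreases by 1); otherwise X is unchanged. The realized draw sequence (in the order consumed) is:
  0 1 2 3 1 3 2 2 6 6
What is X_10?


10

t=0: X=4, d=0 → birth, X_1=5
t=1: X=5, d=1 → birth, X_2=6
t=2: X=6, d=2 → birth, X_3=7
t=3: X=7, d=3 → birth, X_4=8
t=4: X=8, d=1 → birth, X_5=9
t=5: X=9, d=3 → birth, X_6=10
t=6: X=10, d=2 → birth, X_7=11
t=7: X=11, d=2 → birth, X_8=12
t=8: X=12, d=6 → death, X_9=11
t=9: X=11, d=6 → death, X_10=10


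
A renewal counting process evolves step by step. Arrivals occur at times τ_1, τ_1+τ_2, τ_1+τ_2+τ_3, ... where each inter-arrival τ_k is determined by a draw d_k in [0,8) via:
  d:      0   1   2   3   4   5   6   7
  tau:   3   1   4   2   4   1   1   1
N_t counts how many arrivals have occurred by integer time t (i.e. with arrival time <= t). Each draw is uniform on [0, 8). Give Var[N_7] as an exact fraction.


24207/16384

Inter-arrival values over d=0..7: [3, 1, 4, 2, 4, 1, 1, 1]
Each d has probability 1/8, so the pmf of τ is: f(1) = 1/2, f(2) = 1/8, f(3) = 1/8, f(4) = 1/4
Let p_n(j) = P(N_n = j), with p_0 = [1]. Condition on τ_1: p_n(0) = P(τ > n), and for j >= 1, p_n(j) = Σ_{k<=n} f(k)·p_{n−k}(j−1)
p_1 = [1/2, 1/2]  (j = 0..1)
p_2 = [3/8, 3/8, 1/4]  (j = 0..2)
p_3 = [1/4, 3/8, 1/4, 1/8]  (j = 0..3)
p_4 = [0, 31/64, 19/64, 5/32, 1/16]  (j = 0..4)
p_5 = [0, 13/64, 59/128, 27/128, 3/32, 1/32]  (j = 0..5)
p_6 = [0, 1/8, 155/512, 185/512, 9/64, 7/128, 1/64]  (j = 0..6)
p_7 = [0, 1/16, 31/128, 79/256, 33/128, 23/256, 1/32, 1/128]  (j = 0..7)
E[N_7] = Σ j·p_7(j) = 409/128;  E[N_7²] = Σ j²·p_7(j) = 187/16
Var[N_7] = 187/16 − (409/128)² = 24207/16384


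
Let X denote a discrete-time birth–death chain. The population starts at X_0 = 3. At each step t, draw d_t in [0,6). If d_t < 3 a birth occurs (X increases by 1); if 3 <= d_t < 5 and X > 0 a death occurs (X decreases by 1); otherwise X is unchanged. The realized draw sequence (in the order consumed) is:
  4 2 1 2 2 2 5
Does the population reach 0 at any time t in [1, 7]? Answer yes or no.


no

t=0: X=3, d=4 → death, X_1=2
t=1: X=2, d=2 → birth, X_2=3
t=2: X=3, d=1 → birth, X_3=4
t=3: X=4, d=2 → birth, X_4=5
t=4: X=5, d=2 → birth, X_5=6
t=5: X=6, d=2 → birth, X_6=7
t=6: X=7, d=5 → hold, X_7=7


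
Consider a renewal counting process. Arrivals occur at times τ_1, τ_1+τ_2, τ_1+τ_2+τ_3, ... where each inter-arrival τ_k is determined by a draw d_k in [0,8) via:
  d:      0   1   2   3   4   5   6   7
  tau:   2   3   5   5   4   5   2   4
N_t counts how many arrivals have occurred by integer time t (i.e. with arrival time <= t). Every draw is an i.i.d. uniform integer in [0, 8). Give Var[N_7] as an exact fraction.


Inter-arrival values over d=0..7: [2, 3, 5, 5, 4, 5, 2, 4]
Each d has probability 1/8, so the pmf of τ is: f(2) = 1/4, f(3) = 1/8, f(4) = 1/4, f(5) = 3/8
Let p_n(j) = P(N_n = j), with p_0 = [1]. Condition on τ_1: p_n(0) = P(τ > n), and for j >= 1, p_n(j) = Σ_{k<=n} f(k)·p_{n−k}(j−1)
p_1 = [1]  (j = 0)
p_2 = [3/4, 1/4]  (j = 0..1)
p_3 = [5/8, 3/8]  (j = 0..1)
p_4 = [3/8, 9/16, 1/16]  (j = 0..2)
p_5 = [0, 7/8, 1/8]  (j = 0..2)
p_6 = [0, 47/64, 1/4, 1/64]  (j = 0..3)
p_7 = [0, 31/64, 61/128, 5/128]  (j = 0..3)
E[N_7] = Σ j·p_7(j) = 199/128;  E[N_7²] = Σ j²·p_7(j) = 351/128
Var[N_7] = 351/128 − (199/128)² = 5327/16384

5327/16384


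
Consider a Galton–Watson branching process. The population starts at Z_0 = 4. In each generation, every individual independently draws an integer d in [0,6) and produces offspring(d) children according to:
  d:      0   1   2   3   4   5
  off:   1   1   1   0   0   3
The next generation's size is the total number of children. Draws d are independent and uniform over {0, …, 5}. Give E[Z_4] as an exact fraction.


Outcome values over d=0..5: [1, 1, 1, 0, 0, 3]
Σy = 6, Σy² = 12, M = 6
μ = 6/6 = 1,  σ² = 12/6 − (1)² = 1
E[Z_0] = 4
E[Z_1] = 1·E[Z_0] = 4
E[Z_2] = 1·E[Z_1] = 4
E[Z_3] = 1·E[Z_2] = 4
E[Z_4] = 1·E[Z_3] = 4

4


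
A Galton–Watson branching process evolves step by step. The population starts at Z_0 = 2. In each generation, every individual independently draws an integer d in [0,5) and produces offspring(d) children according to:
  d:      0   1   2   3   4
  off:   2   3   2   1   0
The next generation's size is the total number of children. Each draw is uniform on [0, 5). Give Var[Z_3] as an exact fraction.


Outcome values over d=0..4: [2, 3, 2, 1, 0]
Σy = 8, Σy² = 18, M = 5
μ = 8/5 = 8/5,  σ² = 18/5 − (8/5)² = 26/25
V_0 = 0, E_0 = 2
V_1 = 26/25·E_0 + (8/5)²·V_0 = 52/25;  E_1 = 16/5
V_2 = 26/25·E_1 + (8/5)²·V_1 = 5408/625;  E_2 = 128/25
V_3 = 26/25·E_2 + (8/5)²·V_2 = 429312/15625;  E_3 = 1024/125

429312/15625


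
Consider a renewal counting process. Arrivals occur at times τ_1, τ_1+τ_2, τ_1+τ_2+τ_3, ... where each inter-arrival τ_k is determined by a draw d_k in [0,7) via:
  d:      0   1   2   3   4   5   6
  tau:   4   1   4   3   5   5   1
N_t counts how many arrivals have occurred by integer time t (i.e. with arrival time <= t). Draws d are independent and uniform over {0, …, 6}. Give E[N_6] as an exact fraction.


Inter-arrival values over d=0..6: [4, 1, 4, 3, 5, 5, 1]
Each d has probability 1/7, so the pmf of τ is: f(1) = 2/7, f(3) = 1/7, f(4) = 2/7, f(5) = 2/7
Renewal equation for m(n) = E[N_n]: condition on τ_1 = k (if k <= n, one arrival plus a fresh copy on the remaining n−k steps): m(n) = F(n) + Σ_{k<=n} f(k)·m(n−k), where F(n) = P(τ <= n) and m(0) = 0
m(1) = F(1) = 2/7
m(2) = F(2) + f(1)·m(1) = 2/7 + 2/7·2/7 = 18/49
m(3) = F(3) + f(1)·m(2) = 3/7 + 2/7·18/49 = 183/343
m(4) = F(4) + f(1)·m(3) + f(3)·m(1) = 5/7 + 2/7·183/343 + 1/7·2/7 = 2179/2401
m(5) = F(5) + f(1)·m(4) + f(3)·m(2) + f(4)·m(1) = 1 + 2/7·2179/2401 + 1/7·18/49 + 2/7·2/7 = 23419/16807
m(6) = F(6) + f(1)·m(5) + f(3)·m(3) + f(4)·m(2) + f(5)·m(1) = 1 + 2/7·23419/16807 + 1/7·183/343 + 2/7·18/49 + 2/7·2/7 = 195406/117649
E[N_6] = m(6) = 195406/117649

195406/117649


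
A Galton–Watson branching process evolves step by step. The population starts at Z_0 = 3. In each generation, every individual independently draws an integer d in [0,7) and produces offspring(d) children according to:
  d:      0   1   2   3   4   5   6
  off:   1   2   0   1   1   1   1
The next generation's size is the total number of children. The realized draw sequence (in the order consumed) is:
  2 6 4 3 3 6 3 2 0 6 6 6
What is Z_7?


1

gen 0: Z_0=3, draws=[2, 6, 4], offspring=[0, 1, 1], Z_1=2
gen 1: Z_1=2, draws=[3, 3], offspring=[1, 1], Z_2=2
gen 2: Z_2=2, draws=[6, 3], offspring=[1, 1], Z_3=2
gen 3: Z_3=2, draws=[2, 0], offspring=[0, 1], Z_4=1
gen 4: Z_4=1, draws=[6], offspring=[1], Z_5=1
gen 5: Z_5=1, draws=[6], offspring=[1], Z_6=1
gen 6: Z_6=1, draws=[6], offspring=[1], Z_7=1


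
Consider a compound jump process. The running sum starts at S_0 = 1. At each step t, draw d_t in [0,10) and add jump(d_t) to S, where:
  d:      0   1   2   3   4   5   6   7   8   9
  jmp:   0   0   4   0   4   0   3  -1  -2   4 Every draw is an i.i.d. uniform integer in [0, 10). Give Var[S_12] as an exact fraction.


1428/25

Outcome values over d=0..9: [0, 0, 4, 0, 4, 0, 3, -1, -2, 4]
Σy = 12, Σy² = 62, M = 10
μ = 12/10 = 6/5,  σ² = 62/10 − (6/5)² = 119/25
Independent increments: Var[S_12] = 12·σ² = 12·(119/25) = 1428/25


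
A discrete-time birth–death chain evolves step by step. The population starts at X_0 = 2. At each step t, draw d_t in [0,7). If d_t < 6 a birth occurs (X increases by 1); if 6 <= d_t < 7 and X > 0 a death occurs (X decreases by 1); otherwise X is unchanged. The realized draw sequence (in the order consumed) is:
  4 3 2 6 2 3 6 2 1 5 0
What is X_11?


t=0: X=2, d=4 → birth, X_1=3
t=1: X=3, d=3 → birth, X_2=4
t=2: X=4, d=2 → birth, X_3=5
t=3: X=5, d=6 → death, X_4=4
t=4: X=4, d=2 → birth, X_5=5
t=5: X=5, d=3 → birth, X_6=6
t=6: X=6, d=6 → death, X_7=5
t=7: X=5, d=2 → birth, X_8=6
t=8: X=6, d=1 → birth, X_9=7
t=9: X=7, d=5 → birth, X_10=8
t=10: X=8, d=0 → birth, X_11=9

9


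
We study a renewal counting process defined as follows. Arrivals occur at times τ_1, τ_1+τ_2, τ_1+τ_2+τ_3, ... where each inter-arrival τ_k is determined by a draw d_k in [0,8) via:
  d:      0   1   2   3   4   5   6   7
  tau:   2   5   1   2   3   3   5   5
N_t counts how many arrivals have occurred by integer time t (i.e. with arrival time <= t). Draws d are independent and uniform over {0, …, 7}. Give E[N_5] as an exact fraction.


45193/32768

Inter-arrival values over d=0..7: [2, 5, 1, 2, 3, 3, 5, 5]
Each d has probability 1/8, so the pmf of τ is: f(1) = 1/8, f(2) = 1/4, f(3) = 1/4, f(5) = 3/8
Renewal equation for m(n) = E[N_n]: condition on τ_1 = k (if k <= n, one arrival plus a fresh copy on the remaining n−k steps): m(n) = F(n) + Σ_{k<=n} f(k)·m(n−k), where F(n) = P(τ <= n) and m(0) = 0
m(1) = F(1) = 1/8
m(2) = F(2) + f(1)·m(1) = 3/8 + 1/8·1/8 = 25/64
m(3) = F(3) + f(1)·m(2) + f(2)·m(1) = 5/8 + 1/8·25/64 + 1/4·1/8 = 361/512
m(4) = F(4) + f(1)·m(3) + f(2)·m(2) + f(3)·m(1) = 5/8 + 1/8·361/512 + 1/4·25/64 + 1/4·1/8 = 3449/4096
m(5) = F(5) + f(1)·m(4) + f(2)·m(3) + f(3)·m(2) = 1 + 1/8·3449/4096 + 1/4·361/512 + 1/4·25/64 = 45193/32768
E[N_5] = m(5) = 45193/32768


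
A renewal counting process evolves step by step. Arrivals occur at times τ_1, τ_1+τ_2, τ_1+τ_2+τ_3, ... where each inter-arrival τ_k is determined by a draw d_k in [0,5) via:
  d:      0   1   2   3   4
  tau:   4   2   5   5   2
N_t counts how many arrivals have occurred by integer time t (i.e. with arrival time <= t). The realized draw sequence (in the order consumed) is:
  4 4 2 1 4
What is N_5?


draw d_1=4: τ_1=2, arrival time A_1=2
draw d_2=4: τ_2=2, arrival time A_2=4
draw d_3=2: τ_3=5, arrival time A_3=9
draw d_4=1: τ_4=2, arrival time A_4=11
draw d_5=4: τ_5=2, arrival time A_5=13
N_t over t=0..5: 0:0 1:0 2:1 3:1 4:2 5:2

2


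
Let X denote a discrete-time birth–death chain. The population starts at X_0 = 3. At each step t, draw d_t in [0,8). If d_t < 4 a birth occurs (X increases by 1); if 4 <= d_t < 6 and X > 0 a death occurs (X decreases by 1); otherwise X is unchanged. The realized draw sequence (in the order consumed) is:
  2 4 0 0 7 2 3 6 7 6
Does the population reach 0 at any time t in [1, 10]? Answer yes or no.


t=0: X=3, d=2 → birth, X_1=4
t=1: X=4, d=4 → death, X_2=3
t=2: X=3, d=0 → birth, X_3=4
t=3: X=4, d=0 → birth, X_4=5
t=4: X=5, d=7 → hold, X_5=5
t=5: X=5, d=2 → birth, X_6=6
t=6: X=6, d=3 → birth, X_7=7
t=7: X=7, d=6 → hold, X_8=7
t=8: X=7, d=7 → hold, X_9=7
t=9: X=7, d=6 → hold, X_10=7

no


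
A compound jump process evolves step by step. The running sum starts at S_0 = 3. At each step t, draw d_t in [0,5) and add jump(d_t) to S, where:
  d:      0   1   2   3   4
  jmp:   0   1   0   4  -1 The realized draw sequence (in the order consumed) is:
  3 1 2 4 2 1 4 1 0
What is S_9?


t=0: S=3, d=3, jump=4, S_1=7
t=1: S=7, d=1, jump=1, S_2=8
t=2: S=8, d=2, jump=0, S_3=8
t=3: S=8, d=4, jump=-1, S_4=7
t=4: S=7, d=2, jump=0, S_5=7
t=5: S=7, d=1, jump=1, S_6=8
t=6: S=8, d=4, jump=-1, S_7=7
t=7: S=7, d=1, jump=1, S_8=8
t=8: S=8, d=0, jump=0, S_9=8

8


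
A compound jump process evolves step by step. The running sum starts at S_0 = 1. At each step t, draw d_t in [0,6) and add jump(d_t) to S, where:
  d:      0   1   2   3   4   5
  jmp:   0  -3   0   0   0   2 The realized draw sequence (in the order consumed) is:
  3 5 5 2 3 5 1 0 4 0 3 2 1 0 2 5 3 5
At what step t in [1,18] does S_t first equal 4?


t=0: S=1, d=3, jump=0, S_1=1
t=1: S=1, d=5, jump=2, S_2=3
t=2: S=3, d=5, jump=2, S_3=5
t=3: S=5, d=2, jump=0, S_4=5
t=4: S=5, d=3, jump=0, S_5=5
t=5: S=5, d=5, jump=2, S_6=7
t=6: S=7, d=1, jump=-3, S_7=4
t=7: S=4, d=0, jump=0, S_8=4
t=8: S=4, d=4, jump=0, S_9=4
t=9: S=4, d=0, jump=0, S_10=4
t=10: S=4, d=3, jump=0, S_11=4
t=11: S=4, d=2, jump=0, S_12=4
t=12: S=4, d=1, jump=-3, S_13=1
t=13: S=1, d=0, jump=0, S_14=1
t=14: S=1, d=2, jump=0, S_15=1
t=15: S=1, d=5, jump=2, S_16=3
t=16: S=3, d=3, jump=0, S_17=3
t=17: S=3, d=5, jump=2, S_18=5

7


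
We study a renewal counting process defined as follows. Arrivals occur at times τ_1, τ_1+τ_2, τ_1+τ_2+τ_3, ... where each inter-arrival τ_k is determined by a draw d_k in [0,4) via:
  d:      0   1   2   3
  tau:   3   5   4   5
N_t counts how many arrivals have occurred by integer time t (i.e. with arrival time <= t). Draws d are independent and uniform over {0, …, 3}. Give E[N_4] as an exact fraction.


1/2

Inter-arrival values over d=0..3: [3, 5, 4, 5]
Each d has probability 1/4, so the pmf of τ is: f(3) = 1/4, f(4) = 1/4, f(5) = 1/2
Renewal equation for m(n) = E[N_n]: condition on τ_1 = k (if k <= n, one arrival plus a fresh copy on the remaining n−k steps): m(n) = F(n) + Σ_{k<=n} f(k)·m(n−k), where F(n) = P(τ <= n) and m(0) = 0
m(1) = F(1) = 0
m(2) = F(2) = 0
m(3) = F(3) = 1/4
m(4) = F(4) = 1/2
E[N_4] = m(4) = 1/2


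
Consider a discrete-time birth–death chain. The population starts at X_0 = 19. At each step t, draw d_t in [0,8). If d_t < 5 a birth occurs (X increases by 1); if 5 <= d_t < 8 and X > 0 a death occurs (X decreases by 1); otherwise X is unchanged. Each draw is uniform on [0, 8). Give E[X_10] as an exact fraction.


43/2

X can drop by at most 1 per step and X_0 = 19 > T = 10, so X_t >= 19 − t >= 9 > 0 for every t <= 10: the floor at 0 (the 'and X > 0' condition) never binds. Hence X_10 = X_0 + Σ_{t<10} Y_t with i.i.d. increments Y_t = y(d_t) ∈ {+1, −1, 0}.
Outcome values over d=0..7: [1, 1, 1, 1, 1, -1, -1, -1]
Σy = 2, Σy² = 8, M = 8
μ = 2/8 = 1/4,  σ² = 8/8 − (1/4)² = 15/16
E[X_10] = 19 + 10·(1/4) = 43/2


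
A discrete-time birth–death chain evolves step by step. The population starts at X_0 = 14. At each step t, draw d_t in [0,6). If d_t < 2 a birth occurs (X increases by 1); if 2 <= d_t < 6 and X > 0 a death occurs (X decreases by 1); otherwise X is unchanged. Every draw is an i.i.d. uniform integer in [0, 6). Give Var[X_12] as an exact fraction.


32/3

X can drop by at most 1 per step and X_0 = 14 > T = 12, so X_t >= 14 − t >= 2 > 0 for every t <= 12: the floor at 0 (the 'and X > 0' condition) never binds. Hence X_12 = X_0 + Σ_{t<12} Y_t with i.i.d. increments Y_t = y(d_t) ∈ {+1, −1, 0}.
Outcome values over d=0..5: [1, 1, -1, -1, -1, -1]
Σy = -2, Σy² = 6, M = 6
μ = -2/6 = -1/3,  σ² = 6/6 − (-1/3)² = 8/9
Independent increments: Var[X_12] = 12·σ² = 12·(8/9) = 32/3


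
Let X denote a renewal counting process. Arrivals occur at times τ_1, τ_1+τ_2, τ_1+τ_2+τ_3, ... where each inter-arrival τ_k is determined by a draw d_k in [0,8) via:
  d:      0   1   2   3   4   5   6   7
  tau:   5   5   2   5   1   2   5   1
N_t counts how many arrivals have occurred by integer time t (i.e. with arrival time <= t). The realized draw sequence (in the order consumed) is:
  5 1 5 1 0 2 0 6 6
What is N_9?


3

draw d_1=5: τ_1=2, arrival time A_1=2
draw d_2=1: τ_2=5, arrival time A_2=7
draw d_3=5: τ_3=2, arrival time A_3=9
draw d_4=1: τ_4=5, arrival time A_4=14
draw d_5=0: τ_5=5, arrival time A_5=19
draw d_6=2: τ_6=2, arrival time A_6=21
draw d_7=0: τ_7=5, arrival time A_7=26
draw d_8=6: τ_8=5, arrival time A_8=31
draw d_9=6: τ_9=5, arrival time A_9=36
N_t over t=0..9: 0:0 1:0 2:1 3:1 4:1 5:1 6:1 7:2 8:2 9:3


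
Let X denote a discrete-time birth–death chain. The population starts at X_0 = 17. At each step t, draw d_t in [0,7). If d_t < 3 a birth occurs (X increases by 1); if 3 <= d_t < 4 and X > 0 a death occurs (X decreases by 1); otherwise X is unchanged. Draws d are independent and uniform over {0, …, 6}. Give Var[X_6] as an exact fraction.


144/49

X can drop by at most 1 per step and X_0 = 17 > T = 6, so X_t >= 17 − t >= 11 > 0 for every t <= 6: the floor at 0 (the 'and X > 0' condition) never binds. Hence X_6 = X_0 + Σ_{t<6} Y_t with i.i.d. increments Y_t = y(d_t) ∈ {+1, −1, 0}.
Outcome values over d=0..6: [1, 1, 1, -1, 0, 0, 0]
Σy = 2, Σy² = 4, M = 7
μ = 2/7 = 2/7,  σ² = 4/7 − (2/7)² = 24/49
Independent increments: Var[X_6] = 6·σ² = 6·(24/49) = 144/49


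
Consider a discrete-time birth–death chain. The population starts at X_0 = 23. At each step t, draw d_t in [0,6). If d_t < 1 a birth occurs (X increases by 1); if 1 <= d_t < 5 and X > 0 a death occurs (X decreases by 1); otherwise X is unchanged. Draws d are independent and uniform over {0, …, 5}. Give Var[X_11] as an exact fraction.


X can drop by at most 1 per step and X_0 = 23 > T = 11, so X_t >= 23 − t >= 12 > 0 for every t <= 11: the floor at 0 (the 'and X > 0' condition) never binds. Hence X_11 = X_0 + Σ_{t<11} Y_t with i.i.d. increments Y_t = y(d_t) ∈ {+1, −1, 0}.
Outcome values over d=0..5: [1, -1, -1, -1, -1, 0]
Σy = -3, Σy² = 5, M = 6
μ = -3/6 = -1/2,  σ² = 5/6 − (-1/2)² = 7/12
Independent increments: Var[X_11] = 11·σ² = 11·(7/12) = 77/12

77/12
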